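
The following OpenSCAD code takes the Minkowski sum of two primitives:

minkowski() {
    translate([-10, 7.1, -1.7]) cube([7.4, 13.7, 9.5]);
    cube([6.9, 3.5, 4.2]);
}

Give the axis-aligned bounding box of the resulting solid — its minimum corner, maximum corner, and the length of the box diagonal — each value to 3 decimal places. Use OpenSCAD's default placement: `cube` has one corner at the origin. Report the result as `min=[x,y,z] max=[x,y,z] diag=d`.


min=[-10.000,7.100,-1.700] max=[4.300,24.300,12.000] diag=26.230

A = translate([-10, 7.1, -1.7]) cube([7.4, 13.7, 9.5]) → bbox [-10,7.1,-1.7] .. [-2.6,20.8,7.8]
B = cube([6.9, 3.5, 4.2]) → bbox [0,0,0] .. [6.9,3.5,4.2]
lo = A.lo+B.lo = [-10+0, 7.1+0, -1.7+0] = [-10.000,7.100,-1.700]
hi = A.hi+B.hi = [-2.6+6.9, 20.8+3.5, 7.8+4.2] = [4.300,24.300,12.000]
diag = √(14.3²+17.2²+13.7²) = √688.02 = 26.230


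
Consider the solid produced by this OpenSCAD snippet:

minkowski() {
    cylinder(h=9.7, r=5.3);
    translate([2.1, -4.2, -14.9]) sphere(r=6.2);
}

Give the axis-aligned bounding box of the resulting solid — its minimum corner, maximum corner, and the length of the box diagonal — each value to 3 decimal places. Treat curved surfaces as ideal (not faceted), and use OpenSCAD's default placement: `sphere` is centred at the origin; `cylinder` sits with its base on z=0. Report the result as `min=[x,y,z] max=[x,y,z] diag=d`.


min=[-9.400,-15.700,-21.100] max=[13.600,7.300,1.000] diag=39.324

A = translate([2.1, -4.2, -14.9]) sphere(r=6.2) → bbox [-4.1,-10.4,-21.1] .. [8.3,2,-8.7]
B = cylinder(h=9.7, r=5.3) → bbox [-5.3,-5.3,0] .. [5.3,5.3,9.7]
lo = A.lo+B.lo = [-4.1-5.3, -10.4-5.3, -21.1+0] = [-9.400,-15.700,-21.100]
hi = A.hi+B.hi = [8.3+5.3, 2+5.3, -8.7+9.7] = [13.600,7.300,1.000]
diag = √(23²+23²+22.1²) = √1546.41 = 39.324


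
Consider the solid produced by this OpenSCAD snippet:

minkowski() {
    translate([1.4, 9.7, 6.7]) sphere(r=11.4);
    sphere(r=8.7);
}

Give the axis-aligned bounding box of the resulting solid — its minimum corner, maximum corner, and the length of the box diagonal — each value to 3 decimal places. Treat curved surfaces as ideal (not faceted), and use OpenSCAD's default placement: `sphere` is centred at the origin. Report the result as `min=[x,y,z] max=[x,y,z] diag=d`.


min=[-18.700,-10.400,-13.400] max=[21.500,29.800,26.800] diag=69.628

A = translate([1.4, 9.7, 6.7]) sphere(r=11.4) → bbox [-10,-1.7,-4.7] .. [12.8,21.1,18.1]
B = sphere(r=8.7) → bbox [-8.7,-8.7,-8.7] .. [8.7,8.7,8.7]
lo = A.lo+B.lo = [-10-8.7, -1.7-8.7, -4.7-8.7] = [-18.700,-10.400,-13.400]
hi = A.hi+B.hi = [12.8+8.7, 21.1+8.7, 18.1+8.7] = [21.500,29.800,26.800]
diag = √(40.2²+40.2²+40.2²) = √4848.12 = 69.628


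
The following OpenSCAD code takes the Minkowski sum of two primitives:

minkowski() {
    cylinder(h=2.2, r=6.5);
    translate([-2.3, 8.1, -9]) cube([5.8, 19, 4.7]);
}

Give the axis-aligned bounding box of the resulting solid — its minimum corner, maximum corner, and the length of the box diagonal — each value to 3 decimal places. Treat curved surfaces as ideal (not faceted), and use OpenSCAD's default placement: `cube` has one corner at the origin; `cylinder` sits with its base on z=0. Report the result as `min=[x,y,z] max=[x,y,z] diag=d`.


A = translate([-2.3, 8.1, -9]) cube([5.8, 19, 4.7]) → bbox [-2.3,8.1,-9] .. [3.5,27.1,-4.3]
B = cylinder(h=2.2, r=6.5) → bbox [-6.5,-6.5,0] .. [6.5,6.5,2.2]
lo = A.lo+B.lo = [-2.3-6.5, 8.1-6.5, -9+0] = [-8.800,1.600,-9.000]
hi = A.hi+B.hi = [3.5+6.5, 27.1+6.5, -4.3+2.2] = [10.000,33.600,-2.100]
diag = √(18.8²+32²+6.9²) = √1425.05 = 37.750

min=[-8.800,1.600,-9.000] max=[10.000,33.600,-2.100] diag=37.750


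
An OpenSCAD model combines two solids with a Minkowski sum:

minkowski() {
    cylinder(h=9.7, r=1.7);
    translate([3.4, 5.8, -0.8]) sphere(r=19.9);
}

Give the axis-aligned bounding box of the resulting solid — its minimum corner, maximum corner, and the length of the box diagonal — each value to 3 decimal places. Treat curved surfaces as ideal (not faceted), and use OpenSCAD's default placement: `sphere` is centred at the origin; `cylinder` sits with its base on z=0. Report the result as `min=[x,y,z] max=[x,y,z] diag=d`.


min=[-18.200,-15.800,-20.700] max=[25.000,27.400,28.800] diag=78.630

A = translate([3.4, 5.8, -0.8]) sphere(r=19.9) → bbox [-16.5,-14.1,-20.7] .. [23.3,25.7,19.1]
B = cylinder(h=9.7, r=1.7) → bbox [-1.7,-1.7,0] .. [1.7,1.7,9.7]
lo = A.lo+B.lo = [-16.5-1.7, -14.1-1.7, -20.7+0] = [-18.200,-15.800,-20.700]
hi = A.hi+B.hi = [23.3+1.7, 25.7+1.7, 19.1+9.7] = [25.000,27.400,28.800]
diag = √(43.2²+43.2²+49.5²) = √6182.73 = 78.630


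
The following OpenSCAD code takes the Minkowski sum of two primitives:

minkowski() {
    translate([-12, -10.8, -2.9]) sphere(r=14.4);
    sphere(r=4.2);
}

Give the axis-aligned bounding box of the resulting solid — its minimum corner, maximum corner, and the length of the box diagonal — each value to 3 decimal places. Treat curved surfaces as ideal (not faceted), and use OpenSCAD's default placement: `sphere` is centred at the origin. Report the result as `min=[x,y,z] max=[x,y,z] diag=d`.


A = translate([-12, -10.8, -2.9]) sphere(r=14.4) → bbox [-26.4,-25.2,-17.3] .. [2.4,3.6,11.5]
B = sphere(r=4.2) → bbox [-4.2,-4.2,-4.2] .. [4.2,4.2,4.2]
lo = A.lo+B.lo = [-26.4-4.2, -25.2-4.2, -17.3-4.2] = [-30.600,-29.400,-21.500]
hi = A.hi+B.hi = [2.4+4.2, 3.6+4.2, 11.5+4.2] = [6.600,7.800,15.700]
diag = √(37.2²+37.2²+37.2²) = √4151.52 = 64.432

min=[-30.600,-29.400,-21.500] max=[6.600,7.800,15.700] diag=64.432


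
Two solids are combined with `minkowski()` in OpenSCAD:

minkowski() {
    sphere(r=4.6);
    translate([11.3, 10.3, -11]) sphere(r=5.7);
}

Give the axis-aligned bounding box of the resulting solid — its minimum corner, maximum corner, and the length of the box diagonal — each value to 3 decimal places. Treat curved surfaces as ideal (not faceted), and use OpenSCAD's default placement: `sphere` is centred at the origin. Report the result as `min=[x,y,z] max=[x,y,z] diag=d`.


min=[1.000,0.000,-21.300] max=[21.600,20.600,-0.700] diag=35.680

A = translate([11.3, 10.3, -11]) sphere(r=5.7) → bbox [5.6,4.6,-16.7] .. [17,16,-5.3]
B = sphere(r=4.6) → bbox [-4.6,-4.6,-4.6] .. [4.6,4.6,4.6]
lo = A.lo+B.lo = [5.6-4.6, 4.6-4.6, -16.7-4.6] = [1.000,0.000,-21.300]
hi = A.hi+B.hi = [17+4.6, 16+4.6, -5.3+4.6] = [21.600,20.600,-0.700]
diag = √(20.6²+20.6²+20.6²) = √1273.08 = 35.680


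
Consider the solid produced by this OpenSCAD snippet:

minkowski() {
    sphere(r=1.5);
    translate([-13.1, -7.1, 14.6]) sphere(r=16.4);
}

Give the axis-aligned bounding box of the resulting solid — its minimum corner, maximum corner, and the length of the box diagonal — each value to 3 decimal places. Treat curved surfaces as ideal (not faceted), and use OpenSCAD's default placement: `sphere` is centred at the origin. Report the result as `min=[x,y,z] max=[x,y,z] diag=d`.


A = translate([-13.1, -7.1, 14.6]) sphere(r=16.4) → bbox [-29.5,-23.5,-1.8] .. [3.3,9.3,31]
B = sphere(r=1.5) → bbox [-1.5,-1.5,-1.5] .. [1.5,1.5,1.5]
lo = A.lo+B.lo = [-29.5-1.5, -23.5-1.5, -1.8-1.5] = [-31.000,-25.000,-3.300]
hi = A.hi+B.hi = [3.3+1.5, 9.3+1.5, 31+1.5] = [4.800,10.800,32.500]
diag = √(35.8²+35.8²+35.8²) = √3844.92 = 62.007

min=[-31.000,-25.000,-3.300] max=[4.800,10.800,32.500] diag=62.007


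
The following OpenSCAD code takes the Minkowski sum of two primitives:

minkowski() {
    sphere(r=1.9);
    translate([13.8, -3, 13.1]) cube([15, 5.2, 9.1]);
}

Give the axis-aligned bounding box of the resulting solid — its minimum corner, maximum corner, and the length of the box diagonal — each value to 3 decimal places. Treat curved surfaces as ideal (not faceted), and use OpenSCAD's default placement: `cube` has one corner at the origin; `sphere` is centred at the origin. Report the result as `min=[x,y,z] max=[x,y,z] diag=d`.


min=[11.900,-4.900,11.200] max=[30.700,4.100,24.100] diag=24.512

A = translate([13.8, -3, 13.1]) cube([15, 5.2, 9.1]) → bbox [13.8,-3,13.1] .. [28.8,2.2,22.2]
B = sphere(r=1.9) → bbox [-1.9,-1.9,-1.9] .. [1.9,1.9,1.9]
lo = A.lo+B.lo = [13.8-1.9, -3-1.9, 13.1-1.9] = [11.900,-4.900,11.200]
hi = A.hi+B.hi = [28.8+1.9, 2.2+1.9, 22.2+1.9] = [30.700,4.100,24.100]
diag = √(18.8²+9²+12.9²) = √600.85 = 24.512


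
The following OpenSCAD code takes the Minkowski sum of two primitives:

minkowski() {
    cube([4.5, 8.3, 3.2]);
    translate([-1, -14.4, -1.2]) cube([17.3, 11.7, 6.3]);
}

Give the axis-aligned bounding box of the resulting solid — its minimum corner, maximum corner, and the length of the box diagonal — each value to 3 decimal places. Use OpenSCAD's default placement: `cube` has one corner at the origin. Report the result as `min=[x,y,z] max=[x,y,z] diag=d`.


A = translate([-1, -14.4, -1.2]) cube([17.3, 11.7, 6.3]) → bbox [-1,-14.4,-1.2] .. [16.3,-2.7,5.1]
B = cube([4.5, 8.3, 3.2]) → bbox [0,0,0] .. [4.5,8.3,3.2]
lo = A.lo+B.lo = [-1+0, -14.4+0, -1.2+0] = [-1.000,-14.400,-1.200]
hi = A.hi+B.hi = [16.3+4.5, -2.7+8.3, 5.1+3.2] = [20.800,5.600,8.300]
diag = √(21.8²+20²+9.5²) = √965.49 = 31.072

min=[-1.000,-14.400,-1.200] max=[20.800,5.600,8.300] diag=31.072


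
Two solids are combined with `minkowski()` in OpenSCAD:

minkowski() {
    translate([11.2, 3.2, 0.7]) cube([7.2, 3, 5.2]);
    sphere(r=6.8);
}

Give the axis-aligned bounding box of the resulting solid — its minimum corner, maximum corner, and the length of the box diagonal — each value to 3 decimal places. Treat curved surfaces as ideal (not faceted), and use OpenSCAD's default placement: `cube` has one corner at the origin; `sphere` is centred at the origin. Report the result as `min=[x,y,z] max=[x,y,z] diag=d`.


A = translate([11.2, 3.2, 0.7]) cube([7.2, 3, 5.2]) → bbox [11.2,3.2,0.7] .. [18.4,6.2,5.9]
B = sphere(r=6.8) → bbox [-6.8,-6.8,-6.8] .. [6.8,6.8,6.8]
lo = A.lo+B.lo = [11.2-6.8, 3.2-6.8, 0.7-6.8] = [4.400,-3.600,-6.100]
hi = A.hi+B.hi = [18.4+6.8, 6.2+6.8, 5.9+6.8] = [25.200,13.000,12.700]
diag = √(20.8²+16.6²+18.8²) = √1061.64 = 32.583

min=[4.400,-3.600,-6.100] max=[25.200,13.000,12.700] diag=32.583


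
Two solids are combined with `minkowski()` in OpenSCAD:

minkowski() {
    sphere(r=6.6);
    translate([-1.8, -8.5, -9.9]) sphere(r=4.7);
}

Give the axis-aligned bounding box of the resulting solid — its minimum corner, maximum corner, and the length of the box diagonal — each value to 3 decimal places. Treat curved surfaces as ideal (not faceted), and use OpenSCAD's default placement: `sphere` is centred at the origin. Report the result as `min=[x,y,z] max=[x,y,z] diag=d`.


A = translate([-1.8, -8.5, -9.9]) sphere(r=4.7) → bbox [-6.5,-13.2,-14.6] .. [2.9,-3.8,-5.2]
B = sphere(r=6.6) → bbox [-6.6,-6.6,-6.6] .. [6.6,6.6,6.6]
lo = A.lo+B.lo = [-6.5-6.6, -13.2-6.6, -14.6-6.6] = [-13.100,-19.800,-21.200]
hi = A.hi+B.hi = [2.9+6.6, -3.8+6.6, -5.2+6.6] = [9.500,2.800,1.400]
diag = √(22.6²+22.6²+22.6²) = √1532.28 = 39.144

min=[-13.100,-19.800,-21.200] max=[9.500,2.800,1.400] diag=39.144


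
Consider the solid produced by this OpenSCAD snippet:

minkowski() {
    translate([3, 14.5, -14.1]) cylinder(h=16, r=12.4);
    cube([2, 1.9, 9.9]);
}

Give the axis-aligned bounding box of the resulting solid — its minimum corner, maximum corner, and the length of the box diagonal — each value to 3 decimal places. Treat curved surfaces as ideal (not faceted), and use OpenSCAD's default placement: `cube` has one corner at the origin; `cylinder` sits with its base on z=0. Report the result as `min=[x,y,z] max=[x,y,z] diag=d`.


A = translate([3, 14.5, -14.1]) cylinder(h=16, r=12.4) → bbox [-9.4,2.1,-14.1] .. [15.4,26.9,1.9]
B = cube([2, 1.9, 9.9]) → bbox [0,0,0] .. [2,1.9,9.9]
lo = A.lo+B.lo = [-9.4+0, 2.1+0, -14.1+0] = [-9.400,2.100,-14.100]
hi = A.hi+B.hi = [15.4+2, 26.9+1.9, 1.9+9.9] = [17.400,28.800,11.800]
diag = √(26.8²+26.7²+25.9²) = √2101.94 = 45.847

min=[-9.400,2.100,-14.100] max=[17.400,28.800,11.800] diag=45.847


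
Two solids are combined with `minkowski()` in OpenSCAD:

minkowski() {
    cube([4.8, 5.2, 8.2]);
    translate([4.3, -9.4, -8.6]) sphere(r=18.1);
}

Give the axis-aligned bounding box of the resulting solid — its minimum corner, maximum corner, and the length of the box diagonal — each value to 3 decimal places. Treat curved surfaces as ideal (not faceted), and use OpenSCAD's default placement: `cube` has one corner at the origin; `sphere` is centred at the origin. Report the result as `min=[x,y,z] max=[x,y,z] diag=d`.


A = translate([4.3, -9.4, -8.6]) sphere(r=18.1) → bbox [-13.8,-27.5,-26.7] .. [22.4,8.7,9.5]
B = cube([4.8, 5.2, 8.2]) → bbox [0,0,0] .. [4.8,5.2,8.2]
lo = A.lo+B.lo = [-13.8+0, -27.5+0, -26.7+0] = [-13.800,-27.500,-26.700]
hi = A.hi+B.hi = [22.4+4.8, 8.7+5.2, 9.5+8.2] = [27.200,13.900,17.700]
diag = √(41²+41.4²+44.4²) = √5366.32 = 73.255

min=[-13.800,-27.500,-26.700] max=[27.200,13.900,17.700] diag=73.255


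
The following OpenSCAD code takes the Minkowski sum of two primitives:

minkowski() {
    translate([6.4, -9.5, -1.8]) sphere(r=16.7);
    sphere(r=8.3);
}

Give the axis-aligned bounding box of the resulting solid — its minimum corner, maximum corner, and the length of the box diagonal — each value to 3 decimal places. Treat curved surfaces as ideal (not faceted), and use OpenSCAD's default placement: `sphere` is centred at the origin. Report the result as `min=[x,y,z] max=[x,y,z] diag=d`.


min=[-18.600,-34.500,-26.800] max=[31.400,15.500,23.200] diag=86.603

A = translate([6.4, -9.5, -1.8]) sphere(r=16.7) → bbox [-10.3,-26.2,-18.5] .. [23.1,7.2,14.9]
B = sphere(r=8.3) → bbox [-8.3,-8.3,-8.3] .. [8.3,8.3,8.3]
lo = A.lo+B.lo = [-10.3-8.3, -26.2-8.3, -18.5-8.3] = [-18.600,-34.500,-26.800]
hi = A.hi+B.hi = [23.1+8.3, 7.2+8.3, 14.9+8.3] = [31.400,15.500,23.200]
diag = √(50²+50²+50²) = √7500 = 86.603


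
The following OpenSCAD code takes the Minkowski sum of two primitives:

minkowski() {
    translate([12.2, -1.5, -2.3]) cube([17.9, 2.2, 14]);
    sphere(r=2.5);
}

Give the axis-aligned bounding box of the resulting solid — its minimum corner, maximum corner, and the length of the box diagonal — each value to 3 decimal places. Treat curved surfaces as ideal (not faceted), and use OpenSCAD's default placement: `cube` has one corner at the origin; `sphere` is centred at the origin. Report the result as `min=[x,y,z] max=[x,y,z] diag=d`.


A = translate([12.2, -1.5, -2.3]) cube([17.9, 2.2, 14]) → bbox [12.2,-1.5,-2.3] .. [30.1,0.7,11.7]
B = sphere(r=2.5) → bbox [-2.5,-2.5,-2.5] .. [2.5,2.5,2.5]
lo = A.lo+B.lo = [12.2-2.5, -1.5-2.5, -2.3-2.5] = [9.700,-4.000,-4.800]
hi = A.hi+B.hi = [30.1+2.5, 0.7+2.5, 11.7+2.5] = [32.600,3.200,14.200]
diag = √(22.9²+7.2²+19²) = √937.25 = 30.615

min=[9.700,-4.000,-4.800] max=[32.600,3.200,14.200] diag=30.615


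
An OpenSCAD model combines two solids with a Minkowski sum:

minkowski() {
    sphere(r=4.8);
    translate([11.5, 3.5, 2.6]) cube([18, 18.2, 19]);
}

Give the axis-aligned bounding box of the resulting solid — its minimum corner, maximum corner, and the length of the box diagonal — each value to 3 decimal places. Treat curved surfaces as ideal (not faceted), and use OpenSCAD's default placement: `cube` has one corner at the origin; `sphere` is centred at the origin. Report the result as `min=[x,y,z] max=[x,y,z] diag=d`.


min=[6.700,-1.300,-2.200] max=[34.300,26.500,26.400] diag=48.503

A = translate([11.5, 3.5, 2.6]) cube([18, 18.2, 19]) → bbox [11.5,3.5,2.6] .. [29.5,21.7,21.6]
B = sphere(r=4.8) → bbox [-4.8,-4.8,-4.8] .. [4.8,4.8,4.8]
lo = A.lo+B.lo = [11.5-4.8, 3.5-4.8, 2.6-4.8] = [6.700,-1.300,-2.200]
hi = A.hi+B.hi = [29.5+4.8, 21.7+4.8, 21.6+4.8] = [34.300,26.500,26.400]
diag = √(27.6²+27.8²+28.6²) = √2352.56 = 48.503


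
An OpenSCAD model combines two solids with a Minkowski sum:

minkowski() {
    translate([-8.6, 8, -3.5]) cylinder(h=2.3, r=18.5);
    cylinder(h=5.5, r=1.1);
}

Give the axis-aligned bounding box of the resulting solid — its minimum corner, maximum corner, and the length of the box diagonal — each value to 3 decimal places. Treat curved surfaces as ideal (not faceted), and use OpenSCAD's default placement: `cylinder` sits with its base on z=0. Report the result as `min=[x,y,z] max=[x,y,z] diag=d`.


A = translate([-8.6, 8, -3.5]) cylinder(h=2.3, r=18.5) → bbox [-27.1,-10.5,-3.5] .. [9.9,26.5,-1.2]
B = cylinder(h=5.5, r=1.1) → bbox [-1.1,-1.1,0] .. [1.1,1.1,5.5]
lo = A.lo+B.lo = [-27.1-1.1, -10.5-1.1, -3.5+0] = [-28.200,-11.600,-3.500]
hi = A.hi+B.hi = [9.9+1.1, 26.5+1.1, -1.2+5.5] = [11.000,27.600,4.300]
diag = √(39.2²+39.2²+7.8²) = √3134.12 = 55.983

min=[-28.200,-11.600,-3.500] max=[11.000,27.600,4.300] diag=55.983


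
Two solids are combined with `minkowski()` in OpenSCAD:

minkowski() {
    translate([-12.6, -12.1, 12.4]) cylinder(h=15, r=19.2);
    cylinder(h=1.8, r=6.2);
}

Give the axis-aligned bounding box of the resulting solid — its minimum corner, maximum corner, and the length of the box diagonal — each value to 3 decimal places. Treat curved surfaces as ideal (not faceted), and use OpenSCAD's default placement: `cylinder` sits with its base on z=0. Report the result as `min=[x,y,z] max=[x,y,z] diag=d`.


min=[-38.000,-37.500,12.400] max=[12.800,13.300,29.200] diag=73.780

A = translate([-12.6, -12.1, 12.4]) cylinder(h=15, r=19.2) → bbox [-31.8,-31.3,12.4] .. [6.6,7.1,27.4]
B = cylinder(h=1.8, r=6.2) → bbox [-6.2,-6.2,0] .. [6.2,6.2,1.8]
lo = A.lo+B.lo = [-31.8-6.2, -31.3-6.2, 12.4+0] = [-38.000,-37.500,12.400]
hi = A.hi+B.hi = [6.6+6.2, 7.1+6.2, 27.4+1.8] = [12.800,13.300,29.200]
diag = √(50.8²+50.8²+16.8²) = √5443.52 = 73.780


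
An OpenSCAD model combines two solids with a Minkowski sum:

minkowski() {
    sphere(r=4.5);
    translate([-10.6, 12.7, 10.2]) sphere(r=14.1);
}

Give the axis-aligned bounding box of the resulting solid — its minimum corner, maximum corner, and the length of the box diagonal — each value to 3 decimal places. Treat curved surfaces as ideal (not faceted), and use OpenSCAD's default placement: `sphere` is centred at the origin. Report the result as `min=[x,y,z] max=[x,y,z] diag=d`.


A = translate([-10.6, 12.7, 10.2]) sphere(r=14.1) → bbox [-24.7,-1.4,-3.9] .. [3.5,26.8,24.3]
B = sphere(r=4.5) → bbox [-4.5,-4.5,-4.5] .. [4.5,4.5,4.5]
lo = A.lo+B.lo = [-24.7-4.5, -1.4-4.5, -3.9-4.5] = [-29.200,-5.900,-8.400]
hi = A.hi+B.hi = [3.5+4.5, 26.8+4.5, 24.3+4.5] = [8.000,31.300,28.800]
diag = √(37.2²+37.2²+37.2²) = √4151.52 = 64.432

min=[-29.200,-5.900,-8.400] max=[8.000,31.300,28.800] diag=64.432


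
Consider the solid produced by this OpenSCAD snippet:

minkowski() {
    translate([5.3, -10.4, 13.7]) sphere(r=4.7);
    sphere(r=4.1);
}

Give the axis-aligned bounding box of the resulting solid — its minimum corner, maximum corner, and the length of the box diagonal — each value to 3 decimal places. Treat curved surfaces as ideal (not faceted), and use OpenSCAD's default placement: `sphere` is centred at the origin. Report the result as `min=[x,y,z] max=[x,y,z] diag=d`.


min=[-3.500,-19.200,4.900] max=[14.100,-1.600,22.500] diag=30.484

A = translate([5.3, -10.4, 13.7]) sphere(r=4.7) → bbox [0.6,-15.1,9] .. [10,-5.7,18.4]
B = sphere(r=4.1) → bbox [-4.1,-4.1,-4.1] .. [4.1,4.1,4.1]
lo = A.lo+B.lo = [0.6-4.1, -15.1-4.1, 9-4.1] = [-3.500,-19.200,4.900]
hi = A.hi+B.hi = [10+4.1, -5.7+4.1, 18.4+4.1] = [14.100,-1.600,22.500]
diag = √(17.6²+17.6²+17.6²) = √929.28 = 30.484


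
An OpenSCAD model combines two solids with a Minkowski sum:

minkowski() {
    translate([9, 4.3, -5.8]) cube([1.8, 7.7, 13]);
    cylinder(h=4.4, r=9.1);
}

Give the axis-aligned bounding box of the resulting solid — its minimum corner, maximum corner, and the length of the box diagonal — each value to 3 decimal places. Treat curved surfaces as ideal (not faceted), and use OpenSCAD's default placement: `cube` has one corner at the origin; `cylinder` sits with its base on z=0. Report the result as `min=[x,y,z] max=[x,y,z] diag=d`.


A = translate([9, 4.3, -5.8]) cube([1.8, 7.7, 13]) → bbox [9,4.3,-5.8] .. [10.8,12,7.2]
B = cylinder(h=4.4, r=9.1) → bbox [-9.1,-9.1,0] .. [9.1,9.1,4.4]
lo = A.lo+B.lo = [9-9.1, 4.3-9.1, -5.8+0] = [-0.100,-4.800,-5.800]
hi = A.hi+B.hi = [10.8+9.1, 12+9.1, 7.2+4.4] = [19.900,21.100,11.600]
diag = √(20²+25.9²+17.4²) = √1373.57 = 37.062

min=[-0.100,-4.800,-5.800] max=[19.900,21.100,11.600] diag=37.062


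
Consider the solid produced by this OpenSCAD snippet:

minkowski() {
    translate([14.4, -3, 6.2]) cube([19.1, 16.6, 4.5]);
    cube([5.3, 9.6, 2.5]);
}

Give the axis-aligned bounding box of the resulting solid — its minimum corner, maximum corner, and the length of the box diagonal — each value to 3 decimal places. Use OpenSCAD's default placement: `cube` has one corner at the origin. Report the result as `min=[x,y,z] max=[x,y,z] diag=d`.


A = translate([14.4, -3, 6.2]) cube([19.1, 16.6, 4.5]) → bbox [14.4,-3,6.2] .. [33.5,13.6,10.7]
B = cube([5.3, 9.6, 2.5]) → bbox [0,0,0] .. [5.3,9.6,2.5]
lo = A.lo+B.lo = [14.4+0, -3+0, 6.2+0] = [14.400,-3.000,6.200]
hi = A.hi+B.hi = [33.5+5.3, 13.6+9.6, 10.7+2.5] = [38.800,23.200,13.200]
diag = √(24.4²+26.2²+7²) = √1330.8 = 36.480

min=[14.400,-3.000,6.200] max=[38.800,23.200,13.200] diag=36.480


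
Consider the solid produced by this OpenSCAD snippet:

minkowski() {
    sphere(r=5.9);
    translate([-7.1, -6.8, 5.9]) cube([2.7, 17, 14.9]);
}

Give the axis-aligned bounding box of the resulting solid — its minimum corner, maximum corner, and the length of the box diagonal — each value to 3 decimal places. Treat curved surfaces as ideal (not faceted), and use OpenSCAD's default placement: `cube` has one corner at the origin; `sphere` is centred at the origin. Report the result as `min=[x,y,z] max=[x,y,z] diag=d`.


min=[-13.000,-12.700,0.000] max=[1.500,16.100,26.700] diag=41.864

A = translate([-7.1, -6.8, 5.9]) cube([2.7, 17, 14.9]) → bbox [-7.1,-6.8,5.9] .. [-4.4,10.2,20.8]
B = sphere(r=5.9) → bbox [-5.9,-5.9,-5.9] .. [5.9,5.9,5.9]
lo = A.lo+B.lo = [-7.1-5.9, -6.8-5.9, 5.9-5.9] = [-13.000,-12.700,0.000]
hi = A.hi+B.hi = [-4.4+5.9, 10.2+5.9, 20.8+5.9] = [1.500,16.100,26.700]
diag = √(14.5²+28.8²+26.7²) = √1752.58 = 41.864


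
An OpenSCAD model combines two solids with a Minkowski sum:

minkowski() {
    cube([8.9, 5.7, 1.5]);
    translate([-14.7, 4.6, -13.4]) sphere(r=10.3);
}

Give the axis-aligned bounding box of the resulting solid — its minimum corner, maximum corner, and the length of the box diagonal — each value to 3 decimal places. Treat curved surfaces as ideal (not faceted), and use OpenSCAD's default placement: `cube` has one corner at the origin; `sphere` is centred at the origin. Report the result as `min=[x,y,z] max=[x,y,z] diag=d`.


A = translate([-14.7, 4.6, -13.4]) sphere(r=10.3) → bbox [-25,-5.7,-23.7] .. [-4.4,14.9,-3.1]
B = cube([8.9, 5.7, 1.5]) → bbox [0,0,0] .. [8.9,5.7,1.5]
lo = A.lo+B.lo = [-25+0, -5.7+0, -23.7+0] = [-25.000,-5.700,-23.700]
hi = A.hi+B.hi = [-4.4+8.9, 14.9+5.7, -3.1+1.5] = [4.500,20.600,-1.600]
diag = √(29.5²+26.3²+22.1²) = √2050.35 = 45.281

min=[-25.000,-5.700,-23.700] max=[4.500,20.600,-1.600] diag=45.281


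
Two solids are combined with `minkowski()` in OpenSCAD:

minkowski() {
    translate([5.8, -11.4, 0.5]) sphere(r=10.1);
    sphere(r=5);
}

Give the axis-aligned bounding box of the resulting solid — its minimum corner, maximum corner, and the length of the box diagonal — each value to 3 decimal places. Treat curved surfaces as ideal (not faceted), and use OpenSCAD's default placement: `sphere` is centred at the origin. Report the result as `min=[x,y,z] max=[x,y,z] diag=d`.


A = translate([5.8, -11.4, 0.5]) sphere(r=10.1) → bbox [-4.3,-21.5,-9.6] .. [15.9,-1.3,10.6]
B = sphere(r=5) → bbox [-5,-5,-5] .. [5,5,5]
lo = A.lo+B.lo = [-4.3-5, -21.5-5, -9.6-5] = [-9.300,-26.500,-14.600]
hi = A.hi+B.hi = [15.9+5, -1.3+5, 10.6+5] = [20.900,3.700,15.600]
diag = √(30.2²+30.2²+30.2²) = √2736.12 = 52.308

min=[-9.300,-26.500,-14.600] max=[20.900,3.700,15.600] diag=52.308


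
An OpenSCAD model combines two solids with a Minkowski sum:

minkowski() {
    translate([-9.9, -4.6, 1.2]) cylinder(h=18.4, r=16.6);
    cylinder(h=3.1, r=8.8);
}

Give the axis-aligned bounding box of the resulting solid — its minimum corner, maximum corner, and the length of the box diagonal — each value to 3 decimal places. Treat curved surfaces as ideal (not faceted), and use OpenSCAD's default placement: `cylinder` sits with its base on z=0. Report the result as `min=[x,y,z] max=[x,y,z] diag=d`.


min=[-35.300,-30.000,1.200] max=[15.500,20.800,22.700] diag=74.990

A = translate([-9.9, -4.6, 1.2]) cylinder(h=18.4, r=16.6) → bbox [-26.5,-21.2,1.2] .. [6.7,12,19.6]
B = cylinder(h=3.1, r=8.8) → bbox [-8.8,-8.8,0] .. [8.8,8.8,3.1]
lo = A.lo+B.lo = [-26.5-8.8, -21.2-8.8, 1.2+0] = [-35.300,-30.000,1.200]
hi = A.hi+B.hi = [6.7+8.8, 12+8.8, 19.6+3.1] = [15.500,20.800,22.700]
diag = √(50.8²+50.8²+21.5²) = √5623.53 = 74.990


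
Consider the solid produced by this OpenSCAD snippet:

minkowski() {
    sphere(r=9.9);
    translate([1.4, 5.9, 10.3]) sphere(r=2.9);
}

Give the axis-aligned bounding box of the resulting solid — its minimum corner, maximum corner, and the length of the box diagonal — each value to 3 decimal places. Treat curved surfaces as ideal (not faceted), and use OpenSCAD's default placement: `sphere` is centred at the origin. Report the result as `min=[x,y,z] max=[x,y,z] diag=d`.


min=[-11.400,-6.900,-2.500] max=[14.200,18.700,23.100] diag=44.341

A = translate([1.4, 5.9, 10.3]) sphere(r=2.9) → bbox [-1.5,3,7.4] .. [4.3,8.8,13.2]
B = sphere(r=9.9) → bbox [-9.9,-9.9,-9.9] .. [9.9,9.9,9.9]
lo = A.lo+B.lo = [-1.5-9.9, 3-9.9, 7.4-9.9] = [-11.400,-6.900,-2.500]
hi = A.hi+B.hi = [4.3+9.9, 8.8+9.9, 13.2+9.9] = [14.200,18.700,23.100]
diag = √(25.6²+25.6²+25.6²) = √1966.08 = 44.341


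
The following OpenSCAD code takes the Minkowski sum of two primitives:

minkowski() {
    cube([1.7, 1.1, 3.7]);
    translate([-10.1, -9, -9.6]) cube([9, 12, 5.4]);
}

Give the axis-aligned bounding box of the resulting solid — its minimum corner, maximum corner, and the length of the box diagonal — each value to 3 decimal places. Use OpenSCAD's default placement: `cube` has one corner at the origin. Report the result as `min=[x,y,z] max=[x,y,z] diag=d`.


min=[-10.100,-9.000,-9.600] max=[0.600,4.100,-0.500] diag=19.207

A = translate([-10.1, -9, -9.6]) cube([9, 12, 5.4]) → bbox [-10.1,-9,-9.6] .. [-1.1,3,-4.2]
B = cube([1.7, 1.1, 3.7]) → bbox [0,0,0] .. [1.7,1.1,3.7]
lo = A.lo+B.lo = [-10.1+0, -9+0, -9.6+0] = [-10.100,-9.000,-9.600]
hi = A.hi+B.hi = [-1.1+1.7, 3+1.1, -4.2+3.7] = [0.600,4.100,-0.500]
diag = √(10.7²+13.1²+9.1²) = √368.91 = 19.207


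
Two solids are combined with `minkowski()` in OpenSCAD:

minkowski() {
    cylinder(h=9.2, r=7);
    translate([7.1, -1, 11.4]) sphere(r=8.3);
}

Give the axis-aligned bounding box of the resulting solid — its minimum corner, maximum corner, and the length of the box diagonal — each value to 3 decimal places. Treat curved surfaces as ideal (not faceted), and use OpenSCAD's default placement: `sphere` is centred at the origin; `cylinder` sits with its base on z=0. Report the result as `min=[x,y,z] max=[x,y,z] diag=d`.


min=[-8.200,-16.300,3.100] max=[22.400,14.300,28.900] diag=50.382

A = translate([7.1, -1, 11.4]) sphere(r=8.3) → bbox [-1.2,-9.3,3.1] .. [15.4,7.3,19.7]
B = cylinder(h=9.2, r=7) → bbox [-7,-7,0] .. [7,7,9.2]
lo = A.lo+B.lo = [-1.2-7, -9.3-7, 3.1+0] = [-8.200,-16.300,3.100]
hi = A.hi+B.hi = [15.4+7, 7.3+7, 19.7+9.2] = [22.400,14.300,28.900]
diag = √(30.6²+30.6²+25.8²) = √2538.36 = 50.382


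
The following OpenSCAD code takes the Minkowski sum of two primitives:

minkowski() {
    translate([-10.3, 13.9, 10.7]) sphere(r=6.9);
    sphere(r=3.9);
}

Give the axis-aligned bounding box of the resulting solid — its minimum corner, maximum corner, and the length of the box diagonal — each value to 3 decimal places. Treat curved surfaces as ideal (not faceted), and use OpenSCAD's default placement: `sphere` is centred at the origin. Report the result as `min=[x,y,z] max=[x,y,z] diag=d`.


min=[-21.100,3.100,-0.100] max=[0.500,24.700,21.500] diag=37.412

A = translate([-10.3, 13.9, 10.7]) sphere(r=6.9) → bbox [-17.2,7,3.8] .. [-3.4,20.8,17.6]
B = sphere(r=3.9) → bbox [-3.9,-3.9,-3.9] .. [3.9,3.9,3.9]
lo = A.lo+B.lo = [-17.2-3.9, 7-3.9, 3.8-3.9] = [-21.100,3.100,-0.100]
hi = A.hi+B.hi = [-3.4+3.9, 20.8+3.9, 17.6+3.9] = [0.500,24.700,21.500]
diag = √(21.6²+21.6²+21.6²) = √1399.68 = 37.412


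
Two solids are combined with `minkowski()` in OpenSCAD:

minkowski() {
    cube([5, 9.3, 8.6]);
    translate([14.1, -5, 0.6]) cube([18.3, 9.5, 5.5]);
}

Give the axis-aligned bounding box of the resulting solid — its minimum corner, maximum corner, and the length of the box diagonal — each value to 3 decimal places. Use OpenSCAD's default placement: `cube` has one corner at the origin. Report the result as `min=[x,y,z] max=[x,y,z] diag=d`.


min=[14.100,-5.000,0.600] max=[37.400,13.800,14.700] diag=33.093

A = translate([14.1, -5, 0.6]) cube([18.3, 9.5, 5.5]) → bbox [14.1,-5,0.6] .. [32.4,4.5,6.1]
B = cube([5, 9.3, 8.6]) → bbox [0,0,0] .. [5,9.3,8.6]
lo = A.lo+B.lo = [14.1+0, -5+0, 0.6+0] = [14.100,-5.000,0.600]
hi = A.hi+B.hi = [32.4+5, 4.5+9.3, 6.1+8.6] = [37.400,13.800,14.700]
diag = √(23.3²+18.8²+14.1²) = √1095.14 = 33.093


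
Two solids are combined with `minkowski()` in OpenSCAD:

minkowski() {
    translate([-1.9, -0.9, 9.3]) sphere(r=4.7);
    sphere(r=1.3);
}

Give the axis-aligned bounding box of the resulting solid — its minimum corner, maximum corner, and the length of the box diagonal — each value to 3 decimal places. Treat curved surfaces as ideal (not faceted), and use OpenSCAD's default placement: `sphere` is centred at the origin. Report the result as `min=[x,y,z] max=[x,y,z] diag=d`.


A = translate([-1.9, -0.9, 9.3]) sphere(r=4.7) → bbox [-6.6,-5.6,4.6] .. [2.8,3.8,14]
B = sphere(r=1.3) → bbox [-1.3,-1.3,-1.3] .. [1.3,1.3,1.3]
lo = A.lo+B.lo = [-6.6-1.3, -5.6-1.3, 4.6-1.3] = [-7.900,-6.900,3.300]
hi = A.hi+B.hi = [2.8+1.3, 3.8+1.3, 14+1.3] = [4.100,5.100,15.300]
diag = √(12²+12²+12²) = √432 = 20.785

min=[-7.900,-6.900,3.300] max=[4.100,5.100,15.300] diag=20.785


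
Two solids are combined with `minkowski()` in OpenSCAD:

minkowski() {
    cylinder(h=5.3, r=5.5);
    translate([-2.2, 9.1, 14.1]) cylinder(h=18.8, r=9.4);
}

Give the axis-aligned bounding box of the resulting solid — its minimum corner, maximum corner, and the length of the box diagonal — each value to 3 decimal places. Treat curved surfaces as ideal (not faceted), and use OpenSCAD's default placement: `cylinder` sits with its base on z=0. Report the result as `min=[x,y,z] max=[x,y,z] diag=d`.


min=[-17.100,-5.800,14.100] max=[12.700,24.000,38.200] diag=48.548

A = translate([-2.2, 9.1, 14.1]) cylinder(h=18.8, r=9.4) → bbox [-11.6,-0.3,14.1] .. [7.2,18.5,32.9]
B = cylinder(h=5.3, r=5.5) → bbox [-5.5,-5.5,0] .. [5.5,5.5,5.3]
lo = A.lo+B.lo = [-11.6-5.5, -0.3-5.5, 14.1+0] = [-17.100,-5.800,14.100]
hi = A.hi+B.hi = [7.2+5.5, 18.5+5.5, 32.9+5.3] = [12.700,24.000,38.200]
diag = √(29.8²+29.8²+24.1²) = √2356.89 = 48.548


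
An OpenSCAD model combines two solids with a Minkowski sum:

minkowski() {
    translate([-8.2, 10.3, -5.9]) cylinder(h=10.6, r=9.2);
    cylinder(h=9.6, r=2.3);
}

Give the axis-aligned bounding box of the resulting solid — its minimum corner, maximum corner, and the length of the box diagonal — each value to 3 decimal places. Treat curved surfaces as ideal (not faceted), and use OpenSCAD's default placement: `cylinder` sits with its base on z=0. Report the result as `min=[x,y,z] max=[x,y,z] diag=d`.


min=[-19.700,-1.200,-5.900] max=[3.300,21.800,14.300] diag=38.289

A = translate([-8.2, 10.3, -5.9]) cylinder(h=10.6, r=9.2) → bbox [-17.4,1.1,-5.9] .. [1,19.5,4.7]
B = cylinder(h=9.6, r=2.3) → bbox [-2.3,-2.3,0] .. [2.3,2.3,9.6]
lo = A.lo+B.lo = [-17.4-2.3, 1.1-2.3, -5.9+0] = [-19.700,-1.200,-5.900]
hi = A.hi+B.hi = [1+2.3, 19.5+2.3, 4.7+9.6] = [3.300,21.800,14.300]
diag = √(23²+23²+20.2²) = √1466.04 = 38.289


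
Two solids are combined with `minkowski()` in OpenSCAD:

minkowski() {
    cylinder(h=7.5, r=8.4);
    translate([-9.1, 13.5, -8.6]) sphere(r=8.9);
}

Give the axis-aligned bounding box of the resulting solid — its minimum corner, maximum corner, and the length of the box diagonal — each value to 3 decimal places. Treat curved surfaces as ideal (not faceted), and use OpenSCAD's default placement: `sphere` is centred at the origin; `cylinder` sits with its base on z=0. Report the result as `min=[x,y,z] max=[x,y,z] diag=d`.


A = translate([-9.1, 13.5, -8.6]) sphere(r=8.9) → bbox [-18,4.6,-17.5] .. [-0.2,22.4,0.3]
B = cylinder(h=7.5, r=8.4) → bbox [-8.4,-8.4,0] .. [8.4,8.4,7.5]
lo = A.lo+B.lo = [-18-8.4, 4.6-8.4, -17.5+0] = [-26.400,-3.800,-17.500]
hi = A.hi+B.hi = [-0.2+8.4, 22.4+8.4, 0.3+7.5] = [8.200,30.800,7.800]
diag = √(34.6²+34.6²+25.3²) = √3034.41 = 55.085

min=[-26.400,-3.800,-17.500] max=[8.200,30.800,7.800] diag=55.085


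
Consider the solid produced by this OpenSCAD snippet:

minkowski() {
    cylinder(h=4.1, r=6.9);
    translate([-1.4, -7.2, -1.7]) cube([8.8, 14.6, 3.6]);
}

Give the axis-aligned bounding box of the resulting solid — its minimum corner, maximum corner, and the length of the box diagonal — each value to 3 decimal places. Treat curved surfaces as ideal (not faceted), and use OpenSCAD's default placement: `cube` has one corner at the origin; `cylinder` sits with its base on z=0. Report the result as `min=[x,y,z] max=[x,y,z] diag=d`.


A = translate([-1.4, -7.2, -1.7]) cube([8.8, 14.6, 3.6]) → bbox [-1.4,-7.2,-1.7] .. [7.4,7.4,1.9]
B = cylinder(h=4.1, r=6.9) → bbox [-6.9,-6.9,0] .. [6.9,6.9,4.1]
lo = A.lo+B.lo = [-1.4-6.9, -7.2-6.9, -1.7+0] = [-8.300,-14.100,-1.700]
hi = A.hi+B.hi = [7.4+6.9, 7.4+6.9, 1.9+4.1] = [14.300,14.300,6.000]
diag = √(22.6²+28.4²+7.7²) = √1376.61 = 37.103

min=[-8.300,-14.100,-1.700] max=[14.300,14.300,6.000] diag=37.103


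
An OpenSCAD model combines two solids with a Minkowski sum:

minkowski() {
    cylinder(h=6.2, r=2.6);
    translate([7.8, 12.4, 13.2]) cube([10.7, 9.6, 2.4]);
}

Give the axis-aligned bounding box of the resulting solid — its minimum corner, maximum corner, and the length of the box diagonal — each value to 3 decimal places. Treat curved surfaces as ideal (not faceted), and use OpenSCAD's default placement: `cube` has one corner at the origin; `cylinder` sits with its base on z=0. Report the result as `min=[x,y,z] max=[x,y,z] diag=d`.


min=[5.200,9.800,13.200] max=[21.100,24.600,21.800] diag=23.363

A = translate([7.8, 12.4, 13.2]) cube([10.7, 9.6, 2.4]) → bbox [7.8,12.4,13.2] .. [18.5,22,15.6]
B = cylinder(h=6.2, r=2.6) → bbox [-2.6,-2.6,0] .. [2.6,2.6,6.2]
lo = A.lo+B.lo = [7.8-2.6, 12.4-2.6, 13.2+0] = [5.200,9.800,13.200]
hi = A.hi+B.hi = [18.5+2.6, 22+2.6, 15.6+6.2] = [21.100,24.600,21.800]
diag = √(15.9²+14.8²+8.6²) = √545.81 = 23.363


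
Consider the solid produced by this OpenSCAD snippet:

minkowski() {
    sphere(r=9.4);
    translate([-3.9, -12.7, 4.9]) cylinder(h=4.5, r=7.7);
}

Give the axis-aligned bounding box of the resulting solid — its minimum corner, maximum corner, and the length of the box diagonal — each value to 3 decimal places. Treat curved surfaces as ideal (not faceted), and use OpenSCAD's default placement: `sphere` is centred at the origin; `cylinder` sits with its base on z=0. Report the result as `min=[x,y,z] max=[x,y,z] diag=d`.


A = translate([-3.9, -12.7, 4.9]) cylinder(h=4.5, r=7.7) → bbox [-11.6,-20.4,4.9] .. [3.8,-5,9.4]
B = sphere(r=9.4) → bbox [-9.4,-9.4,-9.4] .. [9.4,9.4,9.4]
lo = A.lo+B.lo = [-11.6-9.4, -20.4-9.4, 4.9-9.4] = [-21.000,-29.800,-4.500]
hi = A.hi+B.hi = [3.8+9.4, -5+9.4, 9.4+9.4] = [13.200,4.400,18.800]
diag = √(34.2²+34.2²+23.3²) = √2882.17 = 53.686

min=[-21.000,-29.800,-4.500] max=[13.200,4.400,18.800] diag=53.686


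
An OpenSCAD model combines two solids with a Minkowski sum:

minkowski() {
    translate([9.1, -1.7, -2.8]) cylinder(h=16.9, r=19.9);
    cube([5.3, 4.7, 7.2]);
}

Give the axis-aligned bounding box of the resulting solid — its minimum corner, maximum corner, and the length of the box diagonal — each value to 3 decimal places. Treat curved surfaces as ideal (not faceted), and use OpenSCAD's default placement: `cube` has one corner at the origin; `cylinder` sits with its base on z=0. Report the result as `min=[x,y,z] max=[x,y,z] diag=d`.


min=[-10.800,-21.600,-2.800] max=[34.300,22.900,21.300] diag=67.787

A = translate([9.1, -1.7, -2.8]) cylinder(h=16.9, r=19.9) → bbox [-10.8,-21.6,-2.8] .. [29,18.2,14.1]
B = cube([5.3, 4.7, 7.2]) → bbox [0,0,0] .. [5.3,4.7,7.2]
lo = A.lo+B.lo = [-10.8+0, -21.6+0, -2.8+0] = [-10.800,-21.600,-2.800]
hi = A.hi+B.hi = [29+5.3, 18.2+4.7, 14.1+7.2] = [34.300,22.900,21.300]
diag = √(45.1²+44.5²+24.1²) = √4595.07 = 67.787


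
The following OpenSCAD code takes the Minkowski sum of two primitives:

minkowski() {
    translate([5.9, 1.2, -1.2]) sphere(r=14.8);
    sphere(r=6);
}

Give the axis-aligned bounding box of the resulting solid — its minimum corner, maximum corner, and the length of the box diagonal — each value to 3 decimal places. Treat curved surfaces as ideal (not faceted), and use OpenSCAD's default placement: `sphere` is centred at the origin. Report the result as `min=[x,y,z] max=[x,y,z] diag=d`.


min=[-14.900,-19.600,-22.000] max=[26.700,22.000,19.600] diag=72.053

A = translate([5.9, 1.2, -1.2]) sphere(r=14.8) → bbox [-8.9,-13.6,-16] .. [20.7,16,13.6]
B = sphere(r=6) → bbox [-6,-6,-6] .. [6,6,6]
lo = A.lo+B.lo = [-8.9-6, -13.6-6, -16-6] = [-14.900,-19.600,-22.000]
hi = A.hi+B.hi = [20.7+6, 16+6, 13.6+6] = [26.700,22.000,19.600]
diag = √(41.6²+41.6²+41.6²) = √5191.68 = 72.053


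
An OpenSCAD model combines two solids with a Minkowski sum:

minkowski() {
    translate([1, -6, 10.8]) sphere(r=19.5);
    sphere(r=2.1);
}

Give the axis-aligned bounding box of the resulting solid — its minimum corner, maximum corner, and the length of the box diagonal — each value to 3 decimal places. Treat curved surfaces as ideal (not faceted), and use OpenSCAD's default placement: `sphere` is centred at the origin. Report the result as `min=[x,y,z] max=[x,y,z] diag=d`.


A = translate([1, -6, 10.8]) sphere(r=19.5) → bbox [-18.5,-25.5,-8.7] .. [20.5,13.5,30.3]
B = sphere(r=2.1) → bbox [-2.1,-2.1,-2.1] .. [2.1,2.1,2.1]
lo = A.lo+B.lo = [-18.5-2.1, -25.5-2.1, -8.7-2.1] = [-20.600,-27.600,-10.800]
hi = A.hi+B.hi = [20.5+2.1, 13.5+2.1, 30.3+2.1] = [22.600,15.600,32.400]
diag = √(43.2²+43.2²+43.2²) = √5598.72 = 74.825

min=[-20.600,-27.600,-10.800] max=[22.600,15.600,32.400] diag=74.825


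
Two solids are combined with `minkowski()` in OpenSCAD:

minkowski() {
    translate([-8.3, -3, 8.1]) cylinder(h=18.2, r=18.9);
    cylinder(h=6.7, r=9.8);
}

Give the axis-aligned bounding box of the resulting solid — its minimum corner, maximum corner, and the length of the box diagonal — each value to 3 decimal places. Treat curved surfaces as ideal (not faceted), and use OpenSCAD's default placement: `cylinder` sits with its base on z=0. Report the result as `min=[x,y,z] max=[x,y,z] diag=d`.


A = translate([-8.3, -3, 8.1]) cylinder(h=18.2, r=18.9) → bbox [-27.2,-21.9,8.1] .. [10.6,15.9,26.3]
B = cylinder(h=6.7, r=9.8) → bbox [-9.8,-9.8,0] .. [9.8,9.8,6.7]
lo = A.lo+B.lo = [-27.2-9.8, -21.9-9.8, 8.1+0] = [-37.000,-31.700,8.100]
hi = A.hi+B.hi = [10.6+9.8, 15.9+9.8, 26.3+6.7] = [20.400,25.700,33.000]
diag = √(57.4²+57.4²+24.9²) = √7209.53 = 84.909

min=[-37.000,-31.700,8.100] max=[20.400,25.700,33.000] diag=84.909


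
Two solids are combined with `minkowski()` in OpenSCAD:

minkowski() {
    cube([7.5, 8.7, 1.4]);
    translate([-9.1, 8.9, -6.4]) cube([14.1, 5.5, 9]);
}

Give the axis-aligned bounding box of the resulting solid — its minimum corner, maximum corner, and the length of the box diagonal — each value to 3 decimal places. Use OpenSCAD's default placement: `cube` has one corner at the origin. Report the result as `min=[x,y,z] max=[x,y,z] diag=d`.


min=[-9.100,8.900,-6.400] max=[12.500,23.100,4.000] diag=27.863

A = translate([-9.1, 8.9, -6.4]) cube([14.1, 5.5, 9]) → bbox [-9.1,8.9,-6.4] .. [5,14.4,2.6]
B = cube([7.5, 8.7, 1.4]) → bbox [0,0,0] .. [7.5,8.7,1.4]
lo = A.lo+B.lo = [-9.1+0, 8.9+0, -6.4+0] = [-9.100,8.900,-6.400]
hi = A.hi+B.hi = [5+7.5, 14.4+8.7, 2.6+1.4] = [12.500,23.100,4.000]
diag = √(21.6²+14.2²+10.4²) = √776.36 = 27.863
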